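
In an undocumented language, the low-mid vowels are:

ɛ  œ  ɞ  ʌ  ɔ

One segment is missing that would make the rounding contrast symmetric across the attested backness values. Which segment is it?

/ɜ/

front: unrounded /ɛ/, rounded /œ/.
central: unrounded —, rounded /ɞ/.
back: unrounded /ʌ/, rounded /ɔ/.
The central row has no unrounded member, so the gap is the central unrounded vowel /ɜ/.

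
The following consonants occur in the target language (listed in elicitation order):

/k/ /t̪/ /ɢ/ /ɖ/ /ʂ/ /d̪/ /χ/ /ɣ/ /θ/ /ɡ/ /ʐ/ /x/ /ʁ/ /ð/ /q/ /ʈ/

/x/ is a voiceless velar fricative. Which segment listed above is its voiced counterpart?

The voiced counterpart is a voiced velar fricative — in this inventory, /ɣ/.

/ɣ/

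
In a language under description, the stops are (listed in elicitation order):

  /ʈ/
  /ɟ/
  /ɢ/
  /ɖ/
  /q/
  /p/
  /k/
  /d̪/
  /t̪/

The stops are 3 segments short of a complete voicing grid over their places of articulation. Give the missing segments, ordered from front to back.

Voiceless: /p/ (bilabial), /t̪/ (dental), /ʈ/ (retroflex), /k/ (velar), /q/ (uvular).
Voiced: /d̪/ (dental), /ɖ/ (retroflex), /ɟ/ (palatal), /ɢ/ (uvular).
Gaps, from front to back: bilabial lacks voiced (/b/); palatal lacks voiceless (/c/); velar lacks voiced (/ɡ/).

/b/, /c/, /ɡ/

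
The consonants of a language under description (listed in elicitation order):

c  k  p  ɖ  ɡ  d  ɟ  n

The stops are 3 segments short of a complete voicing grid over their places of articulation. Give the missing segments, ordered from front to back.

/b/, /t/, /ʈ/

place of articulation  voiceless  voiced  
bilabial          p         —       
alveolar          —         d       
retroflex         —         ɖ       
palatal           c         ɟ       
velar             k         ɡ       
Gaps, from front to back: bilabial lacks voiced (/b/); alveolar lacks voiceless (/t/); retroflex lacks voiceless (/ʈ/).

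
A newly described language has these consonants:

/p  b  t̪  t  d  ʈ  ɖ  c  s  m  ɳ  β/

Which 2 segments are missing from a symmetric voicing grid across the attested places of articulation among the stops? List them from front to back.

place of articulation  voiceless  voiced  
bilabial          p         b       
dental            t̪        —       
alveolar          t         d       
retroflex         ʈ         ɖ       
palatal           c         —       
Gaps, from front to back: dental lacks voiced (/d̪/); palatal lacks voiced (/ɟ/).

/d̪/, /ɟ/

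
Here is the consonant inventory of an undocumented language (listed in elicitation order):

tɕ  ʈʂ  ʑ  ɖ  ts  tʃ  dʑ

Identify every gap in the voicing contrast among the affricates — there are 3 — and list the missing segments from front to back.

/dz/, /dʒ/, /ɖʐ/

alveolar: voiceless /ts/, voiced —.
postalveolar: voiceless /tʃ/, voiced —.
retroflex: voiceless /ʈʂ/, voiced —.
alveolo-palatal: voiceless /tɕ/, voiced /dʑ/.
Gaps, from front to back: alveolar lacks voiced (/dz/); postalveolar lacks voiced (/dʒ/); retroflex lacks voiced (/ɖʐ/).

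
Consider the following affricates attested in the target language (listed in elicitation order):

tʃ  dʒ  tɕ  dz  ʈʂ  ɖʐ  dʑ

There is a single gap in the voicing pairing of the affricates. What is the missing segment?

/ts/

Voiceless: /tʃ/ (postalveolar), /ʈʂ/ (retroflex), /tɕ/ (alveolo-palatal).
Voiced: /dz/ (alveolar), /dʒ/ (postalveolar), /ɖʐ/ (retroflex), /dʑ/ (alveolo-palatal).
The alveolar row has no voiceless member, so the gap is the voiceless alveolar affricate /ts/.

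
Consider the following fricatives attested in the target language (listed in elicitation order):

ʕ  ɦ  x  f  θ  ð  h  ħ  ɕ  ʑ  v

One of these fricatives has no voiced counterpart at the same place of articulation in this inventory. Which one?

/x/

Labiodental: /f/ ~ /v/
Dental: /θ/ ~ /ð/
Alveolo-palatal: /ɕ/ ~ /ʑ/
Pharyngeal: /ħ/ ~ /ʕ/
Glottal: /h/ ~ /ɦ/
Velar: only /x/ (voiceless); no voiced partner.
So /x/ is the unpaired segment.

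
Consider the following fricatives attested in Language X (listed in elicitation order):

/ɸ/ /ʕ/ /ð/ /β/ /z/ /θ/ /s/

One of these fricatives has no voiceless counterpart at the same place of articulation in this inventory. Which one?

Bilabial: /ɸ/ ~ /β/
Dental: /θ/ ~ /ð/
Alveolar: /s/ ~ /z/
Pharyngeal: only /ʕ/ (voiced); no voiceless partner.
So /ʕ/ is the unpaired segment.

/ʕ/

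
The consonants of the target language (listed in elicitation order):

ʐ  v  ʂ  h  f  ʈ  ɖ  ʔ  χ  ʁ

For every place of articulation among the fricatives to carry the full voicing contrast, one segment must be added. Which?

place of articulation  voiceless  voiced  
labiodental       f         v       
retroflex         ʂ         ʐ       
uvular            χ         ʁ       
glottal           h         —       
The glottal row has no voiced member, so the gap is the voiced glottal fricative /ɦ/.

/ɦ/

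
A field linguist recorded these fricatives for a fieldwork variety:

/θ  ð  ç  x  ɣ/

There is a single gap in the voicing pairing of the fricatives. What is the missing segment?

place of articulation  voiceless  voiced  
dental            θ         ð       
palatal           ç         —       
velar             x         ɣ       
The palatal row has no voiced member, so the gap is the voiced palatal fricative /ʝ/.

/ʝ/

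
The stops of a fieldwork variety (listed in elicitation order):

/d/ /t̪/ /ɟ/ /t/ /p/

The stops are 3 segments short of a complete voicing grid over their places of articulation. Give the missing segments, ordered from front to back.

/b/, /d̪/, /c/

place of articulation  voiceless  voiced  
bilabial          p         —       
dental            t̪        —       
alveolar          t         d       
palatal           —         ɟ       
Gaps, from front to back: bilabial lacks voiced (/b/); dental lacks voiced (/d̪/); palatal lacks voiceless (/c/).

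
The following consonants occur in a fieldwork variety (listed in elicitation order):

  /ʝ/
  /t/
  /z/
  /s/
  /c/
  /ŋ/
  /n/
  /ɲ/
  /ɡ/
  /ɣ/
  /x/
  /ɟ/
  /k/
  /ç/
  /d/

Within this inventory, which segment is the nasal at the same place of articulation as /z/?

/n/

/z/ is a voiced alveolar fricative.
The nasal at the same place is an alveolar nasal — in this inventory, /n/.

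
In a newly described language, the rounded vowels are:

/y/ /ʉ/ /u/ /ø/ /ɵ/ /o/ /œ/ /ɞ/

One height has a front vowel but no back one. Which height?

low-mid

height            front     central   back    
high              y         ʉ         u       
high-mid          ø         ɵ         o       
low-mid           œ         ɞ         —       
Every height has a back member except low-mid, where /ɔ/ would be expected.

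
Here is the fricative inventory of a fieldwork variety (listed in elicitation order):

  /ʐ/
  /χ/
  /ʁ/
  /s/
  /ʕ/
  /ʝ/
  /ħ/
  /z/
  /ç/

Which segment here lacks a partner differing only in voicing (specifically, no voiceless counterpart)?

/ʐ/

Alveolar: /s/ ~ /z/
Palatal: /ç/ ~ /ʝ/
Uvular: /χ/ ~ /ʁ/
Pharyngeal: /ħ/ ~ /ʕ/
Retroflex: only /ʐ/ (voiced); no voiceless partner.
So /ʐ/ is the unpaired segment.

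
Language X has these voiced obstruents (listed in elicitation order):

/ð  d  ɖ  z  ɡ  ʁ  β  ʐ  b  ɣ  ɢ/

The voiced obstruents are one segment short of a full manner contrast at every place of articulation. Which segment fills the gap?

/d̪/

place of articulation  stop      fricative
bilabial          b         β       
dental            —         ð       
alveolar          d         z       
retroflex         ɖ         ʐ       
velar             ɡ         ɣ       
uvular            ɢ         ʁ       
The dental row has no stop member, so the gap is the dental stop /d̪/.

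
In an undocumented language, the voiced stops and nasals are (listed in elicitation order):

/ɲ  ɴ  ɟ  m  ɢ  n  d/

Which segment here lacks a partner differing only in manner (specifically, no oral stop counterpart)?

Alveolar: /d/ ~ /n/
Palatal: /ɟ/ ~ /ɲ/
Uvular: /ɢ/ ~ /ɴ/
Bilabial: only /m/ (nasal); no oral stop partner.
So /m/ is the unpaired segment.

/m/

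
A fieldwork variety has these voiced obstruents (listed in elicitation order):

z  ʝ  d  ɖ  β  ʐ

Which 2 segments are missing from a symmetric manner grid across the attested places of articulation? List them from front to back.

Stop: /d/ (alveolar), /ɖ/ (retroflex).
Fricative: /β/ (bilabial), /z/ (alveolar), /ʐ/ (retroflex), /ʝ/ (palatal).
Gaps, from front to back: bilabial lacks stop (/b/); palatal lacks stop (/ɟ/).

/b/, /ɟ/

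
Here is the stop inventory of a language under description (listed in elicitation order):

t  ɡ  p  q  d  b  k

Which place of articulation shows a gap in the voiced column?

uvular

bilabial: voiceless /p/, voiced /b/.
alveolar: voiceless /t/, voiced /d/.
velar: voiceless /k/, voiced /ɡ/.
uvular: voiceless /q/, voiced —.
Every place of articulation has a voiced member except uvular, where /ɢ/ would be expected.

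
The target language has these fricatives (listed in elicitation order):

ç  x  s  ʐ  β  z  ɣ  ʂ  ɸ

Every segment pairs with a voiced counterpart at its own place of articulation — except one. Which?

Bilabial: /ɸ/ ~ /β/
Alveolar: /s/ ~ /z/
Retroflex: /ʂ/ ~ /ʐ/
Velar: /x/ ~ /ɣ/
Palatal: only /ç/ (voiceless); no voiced partner.
So /ç/ is the unpaired segment.

/ç/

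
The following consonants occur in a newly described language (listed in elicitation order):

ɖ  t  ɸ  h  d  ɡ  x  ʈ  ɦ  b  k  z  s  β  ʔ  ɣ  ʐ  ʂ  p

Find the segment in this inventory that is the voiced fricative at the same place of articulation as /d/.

/d/ is a voiced alveolar stop.
The voiced fricative at the same place is a voiced alveolar fricative — in this inventory, /z/.

/z/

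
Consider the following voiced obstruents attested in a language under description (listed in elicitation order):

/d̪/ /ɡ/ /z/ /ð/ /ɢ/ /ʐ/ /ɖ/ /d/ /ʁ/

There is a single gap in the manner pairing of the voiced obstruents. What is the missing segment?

/ɣ/

Stop: /d̪/ (dental), /d/ (alveolar), /ɖ/ (retroflex), /ɡ/ (velar), /ɢ/ (uvular).
Fricative: /ð/ (dental), /z/ (alveolar), /ʐ/ (retroflex), /ʁ/ (uvular).
The velar row has no fricative member, so the gap is the velar fricative /ɣ/.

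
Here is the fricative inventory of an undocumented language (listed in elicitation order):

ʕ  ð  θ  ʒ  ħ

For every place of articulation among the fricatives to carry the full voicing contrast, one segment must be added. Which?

/ʃ/

place of articulation  voiceless  voiced  
dental            θ         ð       
postalveolar      —         ʒ       
pharyngeal        ħ         ʕ       
The postalveolar row has no voiceless member, so the gap is the voiceless postalveolar fricative /ʃ/.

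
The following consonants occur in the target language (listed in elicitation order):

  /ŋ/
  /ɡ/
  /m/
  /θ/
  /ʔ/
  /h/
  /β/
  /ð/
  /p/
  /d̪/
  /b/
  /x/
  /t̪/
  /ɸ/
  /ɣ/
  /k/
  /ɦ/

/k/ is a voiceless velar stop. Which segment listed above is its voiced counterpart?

/ɡ/

The voiced counterpart is a voiced velar stop — in this inventory, /ɡ/.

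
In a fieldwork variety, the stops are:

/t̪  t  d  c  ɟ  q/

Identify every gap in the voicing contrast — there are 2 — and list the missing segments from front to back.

place of articulation  voiceless  voiced  
dental            t̪        —       
alveolar          t         d       
palatal           c         ɟ       
uvular            q         —       
Gaps, from front to back: dental lacks voiced (/d̪/); uvular lacks voiced (/ɢ/).

/d̪/, /ɢ/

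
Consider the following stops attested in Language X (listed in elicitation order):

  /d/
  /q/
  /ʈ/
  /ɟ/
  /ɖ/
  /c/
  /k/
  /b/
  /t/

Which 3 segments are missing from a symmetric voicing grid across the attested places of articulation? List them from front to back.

/p/, /ɡ/, /ɢ/

Voiceless: /t/ (alveolar), /ʈ/ (retroflex), /c/ (palatal), /k/ (velar), /q/ (uvular).
Voiced: /b/ (bilabial), /d/ (alveolar), /ɖ/ (retroflex), /ɟ/ (palatal).
Gaps, from front to back: bilabial lacks voiceless (/p/); velar lacks voiced (/ɡ/); uvular lacks voiced (/ɢ/).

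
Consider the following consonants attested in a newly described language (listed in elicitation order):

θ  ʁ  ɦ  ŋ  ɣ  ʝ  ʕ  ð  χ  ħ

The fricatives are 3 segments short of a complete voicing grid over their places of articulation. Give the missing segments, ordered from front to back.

/ç/, /x/, /h/

Voiceless: /θ/ (dental), /χ/ (uvular), /ħ/ (pharyngeal).
Voiced: /ð/ (dental), /ʝ/ (palatal), /ɣ/ (velar), /ʁ/ (uvular), /ʕ/ (pharyngeal), /ɦ/ (glottal).
Gaps, from front to back: palatal lacks voiceless (/ç/); velar lacks voiceless (/x/); glottal lacks voiceless (/h/).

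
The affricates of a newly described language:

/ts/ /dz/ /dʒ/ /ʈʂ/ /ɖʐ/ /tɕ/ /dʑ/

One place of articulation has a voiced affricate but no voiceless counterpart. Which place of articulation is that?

postalveolar

place of articulation  voiceless  voiced  
alveolar          ts        dz      
postalveolar      —         dʒ      
retroflex         ʈʂ        ɖʐ      
alveolo-palatal   tɕ        dʑ      
Every place of articulation has a voiceless member except postalveolar, where /tʃ/ would be expected.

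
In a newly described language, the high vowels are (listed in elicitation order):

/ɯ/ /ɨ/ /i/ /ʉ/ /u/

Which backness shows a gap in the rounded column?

front

Unrounded: /i/ (front), /ɨ/ (central), /ɯ/ (back).
Rounded: /ʉ/ (central), /u/ (back).
Every backness has a rounded member except front, where /y/ would be expected.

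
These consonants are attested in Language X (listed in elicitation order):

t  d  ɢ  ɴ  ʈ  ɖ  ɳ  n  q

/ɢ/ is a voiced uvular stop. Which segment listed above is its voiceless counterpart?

The voiceless counterpart is a voiceless uvular stop — in this inventory, /q/.

/q/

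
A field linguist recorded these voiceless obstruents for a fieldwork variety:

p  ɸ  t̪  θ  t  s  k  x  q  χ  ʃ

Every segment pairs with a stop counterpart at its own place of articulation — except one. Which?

/ʃ/

Bilabial: /p/ ~ /ɸ/
Dental: /t̪/ ~ /θ/
Alveolar: /t/ ~ /s/
Velar: /k/ ~ /x/
Uvular: /q/ ~ /χ/
Postalveolar: only /ʃ/ (fricative); no stop partner.
So /ʃ/ is the unpaired segment.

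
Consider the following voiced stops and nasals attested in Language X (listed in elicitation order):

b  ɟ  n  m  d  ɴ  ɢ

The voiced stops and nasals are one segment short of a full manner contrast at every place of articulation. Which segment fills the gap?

Oral stop: /b/ (bilabial), /d/ (alveolar), /ɟ/ (palatal), /ɢ/ (uvular).
Nasal: /m/ (bilabial), /n/ (alveolar), /ɴ/ (uvular).
The palatal row has no nasal member, so the gap is the palatal nasal /ɲ/.

/ɲ/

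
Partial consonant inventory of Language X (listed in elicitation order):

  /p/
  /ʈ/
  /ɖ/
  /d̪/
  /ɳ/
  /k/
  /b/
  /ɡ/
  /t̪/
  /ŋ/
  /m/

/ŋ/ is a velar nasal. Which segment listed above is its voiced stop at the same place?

The voiced stop at the same place is a voiced velar stop — in this inventory, /ɡ/.

/ɡ/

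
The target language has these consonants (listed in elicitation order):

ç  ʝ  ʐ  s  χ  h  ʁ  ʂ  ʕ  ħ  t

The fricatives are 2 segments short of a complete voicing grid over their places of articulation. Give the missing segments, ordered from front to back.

alveolar: voiceless /s/, voiced —.
retroflex: voiceless /ʂ/, voiced /ʐ/.
palatal: voiceless /ç/, voiced /ʝ/.
uvular: voiceless /χ/, voiced /ʁ/.
pharyngeal: voiceless /ħ/, voiced /ʕ/.
glottal: voiceless /h/, voiced —.
Gaps, from front to back: alveolar lacks voiced (/z/); glottal lacks voiced (/ɦ/).

/z/, /ɦ/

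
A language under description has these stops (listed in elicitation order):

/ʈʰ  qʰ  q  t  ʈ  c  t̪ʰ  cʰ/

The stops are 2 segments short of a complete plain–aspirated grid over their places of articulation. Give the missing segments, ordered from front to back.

place of articulation  plain     aspirated
dental            —         t̪ʰ     
alveolar          t         —       
retroflex         ʈ         ʈʰ      
palatal           c         cʰ      
uvular            q         qʰ      
Gaps, from front to back: dental lacks plain (/t̪/); alveolar lacks aspirated (/tʰ/).

/t̪/, /tʰ/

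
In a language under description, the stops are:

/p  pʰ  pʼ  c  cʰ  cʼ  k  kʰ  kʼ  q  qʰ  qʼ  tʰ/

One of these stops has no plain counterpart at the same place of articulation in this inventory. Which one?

/tʰ/

Bilabial: /p/ ~ /pʰ/ ~ /pʼ/
Palatal: /c/ ~ /cʰ/ ~ /cʼ/
Velar: /k/ ~ /kʰ/ ~ /kʼ/
Uvular: /q/ ~ /qʰ/ ~ /qʼ/
Alveolar: only /tʰ/ (aspirated); no plain partner.
So /tʰ/ is the unpaired segment.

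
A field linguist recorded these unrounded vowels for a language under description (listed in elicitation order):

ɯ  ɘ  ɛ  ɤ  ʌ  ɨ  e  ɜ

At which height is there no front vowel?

high

Front: /e/ (high-mid), /ɛ/ (low-mid).
Central: /ɨ/ (high), /ɘ/ (high-mid), /ɜ/ (low-mid).
Back: /ɯ/ (high), /ɤ/ (high-mid), /ʌ/ (low-mid).
Every height has a front member except high, where /i/ would be expected.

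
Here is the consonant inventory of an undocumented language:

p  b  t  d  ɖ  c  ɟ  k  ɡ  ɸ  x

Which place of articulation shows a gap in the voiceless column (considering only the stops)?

retroflex

Voiceless: /p/ (bilabial), /t/ (alveolar), /c/ (palatal), /k/ (velar).
Voiced: /b/ (bilabial), /d/ (alveolar), /ɖ/ (retroflex), /ɟ/ (palatal), /ɡ/ (velar).
Every place of articulation has a voiceless member except retroflex, where /ʈ/ would be expected.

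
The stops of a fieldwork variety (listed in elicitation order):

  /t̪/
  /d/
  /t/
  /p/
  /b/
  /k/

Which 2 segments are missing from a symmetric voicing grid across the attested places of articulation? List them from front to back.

bilabial: voiceless /p/, voiced /b/.
dental: voiceless /t̪/, voiced —.
alveolar: voiceless /t/, voiced /d/.
velar: voiceless /k/, voiced —.
Gaps, from front to back: dental lacks voiced (/d̪/); velar lacks voiced (/ɡ/).

/d̪/, /ɡ/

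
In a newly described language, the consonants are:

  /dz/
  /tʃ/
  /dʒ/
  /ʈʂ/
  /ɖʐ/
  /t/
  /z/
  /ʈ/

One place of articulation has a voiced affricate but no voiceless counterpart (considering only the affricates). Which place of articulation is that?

alveolar: voiceless —, voiced /dz/.
postalveolar: voiceless /tʃ/, voiced /dʒ/.
retroflex: voiceless /ʈʂ/, voiced /ɖʐ/.
Every place of articulation has a voiceless member except alveolar, where /ts/ would be expected.

alveolar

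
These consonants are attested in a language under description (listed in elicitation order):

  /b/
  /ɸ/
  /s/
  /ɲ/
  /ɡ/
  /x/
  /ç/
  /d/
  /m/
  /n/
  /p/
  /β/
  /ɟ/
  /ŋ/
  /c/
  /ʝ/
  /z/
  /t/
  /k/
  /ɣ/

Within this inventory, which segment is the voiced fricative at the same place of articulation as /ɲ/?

/ʝ/

/ɲ/ is a palatal nasal.
The voiced fricative at the same place is a voiced palatal fricative — in this inventory, /ʝ/.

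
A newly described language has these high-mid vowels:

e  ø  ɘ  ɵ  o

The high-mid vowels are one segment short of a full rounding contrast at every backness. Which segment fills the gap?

front: unrounded /e/, rounded /ø/.
central: unrounded /ɘ/, rounded /ɵ/.
back: unrounded —, rounded /o/.
The back row has no unrounded member, so the gap is the back unrounded vowel /ɤ/.

/ɤ/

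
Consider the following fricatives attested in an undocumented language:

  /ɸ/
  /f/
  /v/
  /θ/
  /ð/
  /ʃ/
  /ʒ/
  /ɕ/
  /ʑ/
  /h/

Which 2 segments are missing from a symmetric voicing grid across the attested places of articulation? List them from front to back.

/β/, /ɦ/

bilabial: voiceless /ɸ/, voiced —.
labiodental: voiceless /f/, voiced /v/.
dental: voiceless /θ/, voiced /ð/.
postalveolar: voiceless /ʃ/, voiced /ʒ/.
alveolo-palatal: voiceless /ɕ/, voiced /ʑ/.
glottal: voiceless /h/, voiced —.
Gaps, from front to back: bilabial lacks voiced (/β/); glottal lacks voiced (/ɦ/).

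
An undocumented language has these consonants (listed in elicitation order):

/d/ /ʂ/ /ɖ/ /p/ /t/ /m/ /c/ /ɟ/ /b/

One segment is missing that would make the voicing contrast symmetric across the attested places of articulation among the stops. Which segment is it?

/ʈ/

Voiceless: /p/ (bilabial), /t/ (alveolar), /c/ (palatal).
Voiced: /b/ (bilabial), /d/ (alveolar), /ɖ/ (retroflex), /ɟ/ (palatal).
The retroflex row has no voiceless member, so the gap is the voiceless retroflex stop /ʈ/.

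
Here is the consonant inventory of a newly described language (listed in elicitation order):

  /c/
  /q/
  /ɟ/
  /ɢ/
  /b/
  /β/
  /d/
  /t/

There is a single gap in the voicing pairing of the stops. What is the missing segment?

/p/

place of articulation  voiceless  voiced  
bilabial          —         b       
alveolar          t         d       
palatal           c         ɟ       
uvular            q         ɢ       
The bilabial row has no voiceless member, so the gap is the voiceless bilabial stop /p/.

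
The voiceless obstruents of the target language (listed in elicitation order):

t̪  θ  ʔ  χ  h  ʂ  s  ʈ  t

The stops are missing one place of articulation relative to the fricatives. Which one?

uvular

Stop: /t̪/ (dental), /t/ (alveolar), /ʈ/ (retroflex), /ʔ/ (glottal).
Fricative: /θ/ (dental), /s/ (alveolar), /ʂ/ (retroflex), /χ/ (uvular), /h/ (glottal).
Every place of articulation has a stop member except uvular, where /q/ would be expected.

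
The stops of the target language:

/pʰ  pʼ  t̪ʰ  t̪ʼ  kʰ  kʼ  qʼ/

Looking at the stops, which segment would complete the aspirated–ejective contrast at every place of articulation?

/qʰ/

bilabial: aspirated /pʰ/, ejective /pʼ/.
dental: aspirated /t̪ʰ/, ejective /t̪ʼ/.
velar: aspirated /kʰ/, ejective /kʼ/.
uvular: aspirated —, ejective /qʼ/.
The uvular row has no aspirated member, so the gap is the aspirated uvular stop /qʰ/.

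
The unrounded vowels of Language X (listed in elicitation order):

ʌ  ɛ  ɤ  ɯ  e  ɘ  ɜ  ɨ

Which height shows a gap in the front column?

high: front —, central /ɨ/, back /ɯ/.
high-mid: front /e/, central /ɘ/, back /ɤ/.
low-mid: front /ɛ/, central /ɜ/, back /ʌ/.
Every height has a front member except high, where /i/ would be expected.

high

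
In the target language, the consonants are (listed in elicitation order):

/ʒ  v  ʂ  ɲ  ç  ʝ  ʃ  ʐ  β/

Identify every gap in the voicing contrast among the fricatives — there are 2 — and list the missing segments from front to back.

/ɸ/, /f/

bilabial: voiceless —, voiced /β/.
labiodental: voiceless —, voiced /v/.
postalveolar: voiceless /ʃ/, voiced /ʒ/.
retroflex: voiceless /ʂ/, voiced /ʐ/.
palatal: voiceless /ç/, voiced /ʝ/.
Gaps, from front to back: bilabial lacks voiceless (/ɸ/); labiodental lacks voiceless (/f/).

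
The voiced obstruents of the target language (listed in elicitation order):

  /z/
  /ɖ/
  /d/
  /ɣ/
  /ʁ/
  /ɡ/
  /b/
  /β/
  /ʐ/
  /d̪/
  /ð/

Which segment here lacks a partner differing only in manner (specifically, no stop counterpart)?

/ʁ/

Bilabial: /b/ ~ /β/
Dental: /d̪/ ~ /ð/
Alveolar: /d/ ~ /z/
Retroflex: /ɖ/ ~ /ʐ/
Velar: /ɡ/ ~ /ɣ/
Uvular: only /ʁ/ (fricative); no stop partner.
So /ʁ/ is the unpaired segment.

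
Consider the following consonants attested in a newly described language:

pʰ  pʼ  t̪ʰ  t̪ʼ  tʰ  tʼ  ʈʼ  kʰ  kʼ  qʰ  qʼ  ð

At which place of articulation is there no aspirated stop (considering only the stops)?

Aspirated: /pʰ/ (bilabial), /t̪ʰ/ (dental), /tʰ/ (alveolar), /kʰ/ (velar), /qʰ/ (uvular).
Ejective: /pʼ/ (bilabial), /t̪ʼ/ (dental), /tʼ/ (alveolar), /ʈʼ/ (retroflex), /kʼ/ (velar), /qʼ/ (uvular).
Every place of articulation has an aspirated member except retroflex, where /ʈʰ/ would be expected.

retroflex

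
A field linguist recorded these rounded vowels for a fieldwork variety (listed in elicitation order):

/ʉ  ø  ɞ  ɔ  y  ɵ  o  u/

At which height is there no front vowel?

height            front     central   back    
high              y         ʉ         u       
high-mid          ø         ɵ         o       
low-mid           —         ɞ         ɔ       
Every height has a front member except low-mid, where /œ/ would be expected.

low-mid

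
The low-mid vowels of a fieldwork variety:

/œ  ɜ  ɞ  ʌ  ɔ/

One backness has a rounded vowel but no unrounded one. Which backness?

front

backness          unrounded  rounded 
front             —         œ       
central           ɜ         ɞ       
back              ʌ         ɔ       
Every backness has an unrounded member except front, where /ɛ/ would be expected.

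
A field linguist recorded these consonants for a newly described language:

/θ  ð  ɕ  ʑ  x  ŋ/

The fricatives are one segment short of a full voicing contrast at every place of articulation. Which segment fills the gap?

/ɣ/

Voiceless: /θ/ (dental), /ɕ/ (alveolo-palatal), /x/ (velar).
Voiced: /ð/ (dental), /ʑ/ (alveolo-palatal).
The velar row has no voiced member, so the gap is the voiced velar fricative /ɣ/.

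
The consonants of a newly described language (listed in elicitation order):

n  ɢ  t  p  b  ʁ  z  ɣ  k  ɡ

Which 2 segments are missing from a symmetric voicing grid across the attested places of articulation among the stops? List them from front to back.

place of articulation  voiceless  voiced  
bilabial          p         b       
alveolar          t         —       
velar             k         ɡ       
uvular            —         ɢ       
Gaps, from front to back: alveolar lacks voiced (/d/); uvular lacks voiceless (/q/).

/d/, /q/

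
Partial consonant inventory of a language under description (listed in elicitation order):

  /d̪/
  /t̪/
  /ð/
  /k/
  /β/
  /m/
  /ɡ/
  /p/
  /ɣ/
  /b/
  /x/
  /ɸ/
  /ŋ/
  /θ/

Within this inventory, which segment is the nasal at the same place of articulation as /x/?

/x/ is a voiceless velar fricative.
The nasal at the same place is a velar nasal — in this inventory, /ŋ/.

/ŋ/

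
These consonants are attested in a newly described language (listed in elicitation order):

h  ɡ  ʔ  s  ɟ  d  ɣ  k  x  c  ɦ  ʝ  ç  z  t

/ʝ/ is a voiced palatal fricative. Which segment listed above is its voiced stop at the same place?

/ɟ/

The voiced stop at the same place is a voiced palatal stop — in this inventory, /ɟ/.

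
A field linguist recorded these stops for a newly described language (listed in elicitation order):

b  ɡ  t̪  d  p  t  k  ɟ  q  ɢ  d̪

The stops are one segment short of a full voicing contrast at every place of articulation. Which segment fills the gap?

/c/

place of articulation  voiceless  voiced  
bilabial          p         b       
dental            t̪        d̪      
alveolar          t         d       
palatal           —         ɟ       
velar             k         ɡ       
uvular            q         ɢ       
The palatal row has no voiceless member, so the gap is the voiceless palatal stop /c/.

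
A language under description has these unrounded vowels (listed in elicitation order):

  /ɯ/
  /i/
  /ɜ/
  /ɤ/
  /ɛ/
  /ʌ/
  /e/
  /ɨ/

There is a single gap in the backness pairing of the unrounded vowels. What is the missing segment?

/ɘ/

Front: /i/ (high), /e/ (high-mid), /ɛ/ (low-mid).
Central: /ɨ/ (high), /ɜ/ (low-mid).
Back: /ɯ/ (high), /ɤ/ (high-mid), /ʌ/ (low-mid).
The high-mid row has no central member, so the gap is the high-mid central unrounded vowel /ɘ/.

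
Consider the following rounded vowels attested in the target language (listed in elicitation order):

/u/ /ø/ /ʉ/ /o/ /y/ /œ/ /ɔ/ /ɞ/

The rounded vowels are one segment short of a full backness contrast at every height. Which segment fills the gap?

/ɵ/

high: front /y/, central /ʉ/, back /u/.
high-mid: front /ø/, central —, back /o/.
low-mid: front /œ/, central /ɞ/, back /ɔ/.
The high-mid row has no central member, so the gap is the high-mid central rounded vowel /ɵ/.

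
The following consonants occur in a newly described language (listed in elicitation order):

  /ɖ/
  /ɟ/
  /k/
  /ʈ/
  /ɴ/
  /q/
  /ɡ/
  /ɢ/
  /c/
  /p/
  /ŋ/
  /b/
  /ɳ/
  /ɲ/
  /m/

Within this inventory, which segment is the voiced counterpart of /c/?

/c/ is a voiceless palatal stop.
The voiced counterpart is a voiced palatal stop — in this inventory, /ɟ/.

/ɟ/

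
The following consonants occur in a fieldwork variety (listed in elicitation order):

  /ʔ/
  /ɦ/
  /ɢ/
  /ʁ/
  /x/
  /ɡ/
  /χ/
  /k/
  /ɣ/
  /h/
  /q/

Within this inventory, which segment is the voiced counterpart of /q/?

/ɢ/

/q/ is a voiceless uvular stop.
The voiced counterpart is a voiced uvular stop — in this inventory, /ɢ/.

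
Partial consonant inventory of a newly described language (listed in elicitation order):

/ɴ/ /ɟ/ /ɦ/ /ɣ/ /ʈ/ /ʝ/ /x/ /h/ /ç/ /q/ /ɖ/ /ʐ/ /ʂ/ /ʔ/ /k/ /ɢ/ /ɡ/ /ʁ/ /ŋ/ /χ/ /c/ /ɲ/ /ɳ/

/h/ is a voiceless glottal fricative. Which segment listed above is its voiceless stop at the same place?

The voiceless stop at the same place is a voiceless glottal stop — in this inventory, /ʔ/.

/ʔ/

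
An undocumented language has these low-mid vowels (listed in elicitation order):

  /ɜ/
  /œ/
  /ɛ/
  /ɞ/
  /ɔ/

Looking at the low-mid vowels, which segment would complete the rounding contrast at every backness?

backness          unrounded  rounded 
front             ɛ         œ       
central           ɜ         ɞ       
back              —         ɔ       
The back row has no unrounded member, so the gap is the back unrounded vowel /ʌ/.

/ʌ/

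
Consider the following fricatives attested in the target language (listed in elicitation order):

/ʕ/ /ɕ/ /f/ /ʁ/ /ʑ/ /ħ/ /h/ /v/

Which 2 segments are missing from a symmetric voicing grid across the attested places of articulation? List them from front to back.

/χ/, /ɦ/

labiodental: voiceless /f/, voiced /v/.
alveolo-palatal: voiceless /ɕ/, voiced /ʑ/.
uvular: voiceless —, voiced /ʁ/.
pharyngeal: voiceless /ħ/, voiced /ʕ/.
glottal: voiceless /h/, voiced —.
Gaps, from front to back: uvular lacks voiceless (/χ/); glottal lacks voiced (/ɦ/).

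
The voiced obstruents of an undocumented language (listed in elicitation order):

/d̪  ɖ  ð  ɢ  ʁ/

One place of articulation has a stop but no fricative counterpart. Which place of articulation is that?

retroflex

Stop: /d̪/ (dental), /ɖ/ (retroflex), /ɢ/ (uvular).
Fricative: /ð/ (dental), /ʁ/ (uvular).
Every place of articulation has a fricative member except retroflex, where /ʐ/ would be expected.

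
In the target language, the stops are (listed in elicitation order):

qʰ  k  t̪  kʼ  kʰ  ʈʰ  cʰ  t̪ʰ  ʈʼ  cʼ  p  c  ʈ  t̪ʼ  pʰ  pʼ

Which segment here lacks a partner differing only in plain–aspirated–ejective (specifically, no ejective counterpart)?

Bilabial: /p/ ~ /pʰ/ ~ /pʼ/
Dental: /t̪/ ~ /t̪ʰ/ ~ /t̪ʼ/
Retroflex: /ʈ/ ~ /ʈʰ/ ~ /ʈʼ/
Palatal: /c/ ~ /cʰ/ ~ /cʼ/
Velar: /k/ ~ /kʰ/ ~ /kʼ/
Uvular: only /qʰ/ (aspirated); no ejective partner.
So /qʰ/ is the unpaired segment.

/qʰ/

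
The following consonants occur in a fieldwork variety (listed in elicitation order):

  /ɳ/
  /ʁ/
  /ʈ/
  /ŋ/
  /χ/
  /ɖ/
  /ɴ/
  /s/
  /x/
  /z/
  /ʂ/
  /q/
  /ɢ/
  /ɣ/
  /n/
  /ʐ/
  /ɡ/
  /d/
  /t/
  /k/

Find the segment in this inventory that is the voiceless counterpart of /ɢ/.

/ɢ/ is a voiced uvular stop.
The voiceless counterpart is a voiceless uvular stop — in this inventory, /q/.

/q/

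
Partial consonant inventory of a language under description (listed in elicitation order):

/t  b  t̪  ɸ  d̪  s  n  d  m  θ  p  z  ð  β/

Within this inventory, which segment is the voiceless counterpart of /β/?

/β/ is a voiced bilabial fricative.
The voiceless counterpart is a voiceless bilabial fricative — in this inventory, /ɸ/.

/ɸ/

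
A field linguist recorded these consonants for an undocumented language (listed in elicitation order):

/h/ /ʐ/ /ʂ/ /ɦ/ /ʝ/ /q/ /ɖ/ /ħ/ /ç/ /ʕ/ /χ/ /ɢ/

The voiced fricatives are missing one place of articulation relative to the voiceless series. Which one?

uvular

Voiceless: /ʂ/ (retroflex), /ç/ (palatal), /χ/ (uvular), /ħ/ (pharyngeal), /h/ (glottal).
Voiced: /ʐ/ (retroflex), /ʝ/ (palatal), /ʕ/ (pharyngeal), /ɦ/ (glottal).
Every place of articulation has a voiced member except uvular, where /ʁ/ would be expected.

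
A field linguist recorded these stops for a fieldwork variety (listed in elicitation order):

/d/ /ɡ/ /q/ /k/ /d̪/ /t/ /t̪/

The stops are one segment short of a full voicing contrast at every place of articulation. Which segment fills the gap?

place of articulation  voiceless  voiced  
dental            t̪        d̪      
alveolar          t         d       
velar             k         ɡ       
uvular            q         —       
The uvular row has no voiced member, so the gap is the voiced uvular stop /ɢ/.

/ɢ/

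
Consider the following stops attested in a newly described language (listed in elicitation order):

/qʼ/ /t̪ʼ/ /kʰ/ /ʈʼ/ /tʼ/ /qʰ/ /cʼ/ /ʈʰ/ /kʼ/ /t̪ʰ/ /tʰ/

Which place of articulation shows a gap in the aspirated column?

palatal

place of articulation  aspirated  ejective
dental            t̪ʰ       t̪ʼ     
alveolar          tʰ        tʼ      
retroflex         ʈʰ        ʈʼ      
palatal           —         cʼ      
velar             kʰ        kʼ      
uvular            qʰ        qʼ      
Every place of articulation has an aspirated member except palatal, where /cʰ/ would be expected.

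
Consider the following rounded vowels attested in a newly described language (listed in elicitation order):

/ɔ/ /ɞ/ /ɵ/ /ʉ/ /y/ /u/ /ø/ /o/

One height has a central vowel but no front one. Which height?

low-mid

Front: /y/ (high), /ø/ (high-mid).
Central: /ʉ/ (high), /ɵ/ (high-mid), /ɞ/ (low-mid).
Back: /u/ (high), /o/ (high-mid), /ɔ/ (low-mid).
Every height has a front member except low-mid, where /œ/ would be expected.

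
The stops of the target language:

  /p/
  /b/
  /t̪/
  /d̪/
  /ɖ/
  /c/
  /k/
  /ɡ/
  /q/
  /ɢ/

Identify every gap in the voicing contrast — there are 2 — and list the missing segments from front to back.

/ʈ/, /ɟ/

place of articulation  voiceless  voiced  
bilabial          p         b       
dental            t̪        d̪      
retroflex         —         ɖ       
palatal           c         —       
velar             k         ɡ       
uvular            q         ɢ       
Gaps, from front to back: retroflex lacks voiceless (/ʈ/); palatal lacks voiced (/ɟ/).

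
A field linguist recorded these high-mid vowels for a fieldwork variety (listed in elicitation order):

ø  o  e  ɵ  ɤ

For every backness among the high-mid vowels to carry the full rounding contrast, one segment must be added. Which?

backness          unrounded  rounded 
front             e         ø       
central           —         ɵ       
back              ɤ         o       
The central row has no unrounded member, so the gap is the central unrounded vowel /ɘ/.

/ɘ/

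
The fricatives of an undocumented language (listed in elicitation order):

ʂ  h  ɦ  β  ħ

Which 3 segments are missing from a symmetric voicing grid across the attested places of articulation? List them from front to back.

bilabial: voiceless —, voiced /β/.
retroflex: voiceless /ʂ/, voiced —.
pharyngeal: voiceless /ħ/, voiced —.
glottal: voiceless /h/, voiced /ɦ/.
Gaps, from front to back: bilabial lacks voiceless (/ɸ/); retroflex lacks voiced (/ʐ/); pharyngeal lacks voiced (/ʕ/).

/ɸ/, /ʐ/, /ʕ/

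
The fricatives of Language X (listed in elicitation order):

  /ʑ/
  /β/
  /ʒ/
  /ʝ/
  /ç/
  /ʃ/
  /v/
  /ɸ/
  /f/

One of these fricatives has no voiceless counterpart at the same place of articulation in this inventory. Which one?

Bilabial: /ɸ/ ~ /β/
Labiodental: /f/ ~ /v/
Postalveolar: /ʃ/ ~ /ʒ/
Palatal: /ç/ ~ /ʝ/
Alveolo-palatal: only /ʑ/ (voiced); no voiceless partner.
So /ʑ/ is the unpaired segment.

/ʑ/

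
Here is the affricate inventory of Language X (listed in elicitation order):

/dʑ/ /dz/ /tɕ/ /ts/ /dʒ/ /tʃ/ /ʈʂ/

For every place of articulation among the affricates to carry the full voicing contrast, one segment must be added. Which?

place of articulation  voiceless  voiced  
alveolar          ts        dz      
postalveolar      tʃ        dʒ      
retroflex         ʈʂ        —       
alveolo-palatal   tɕ        dʑ      
The retroflex row has no voiced member, so the gap is the voiced retroflex affricate /ɖʐ/.

/ɖʐ/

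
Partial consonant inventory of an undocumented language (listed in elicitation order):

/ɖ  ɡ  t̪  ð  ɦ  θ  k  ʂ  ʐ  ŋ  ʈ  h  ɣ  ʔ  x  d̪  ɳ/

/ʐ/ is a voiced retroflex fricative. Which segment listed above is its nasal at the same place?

/ɳ/

The nasal at the same place is a retroflex nasal — in this inventory, /ɳ/.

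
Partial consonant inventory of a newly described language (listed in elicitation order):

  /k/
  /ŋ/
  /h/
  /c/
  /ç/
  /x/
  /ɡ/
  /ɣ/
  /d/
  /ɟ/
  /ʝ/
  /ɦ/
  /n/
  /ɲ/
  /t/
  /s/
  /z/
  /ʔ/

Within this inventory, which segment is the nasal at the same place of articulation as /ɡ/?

/ŋ/

/ɡ/ is a voiced velar stop.
The nasal at the same place is a velar nasal — in this inventory, /ŋ/.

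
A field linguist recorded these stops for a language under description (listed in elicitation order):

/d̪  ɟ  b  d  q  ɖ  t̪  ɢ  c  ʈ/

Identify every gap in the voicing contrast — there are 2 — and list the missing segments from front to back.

place of articulation  voiceless  voiced  
bilabial          —         b       
dental            t̪        d̪      
alveolar          —         d       
retroflex         ʈ         ɖ       
palatal           c         ɟ       
uvular            q         ɢ       
Gaps, from front to back: bilabial lacks voiceless (/p/); alveolar lacks voiceless (/t/).

/p/, /t/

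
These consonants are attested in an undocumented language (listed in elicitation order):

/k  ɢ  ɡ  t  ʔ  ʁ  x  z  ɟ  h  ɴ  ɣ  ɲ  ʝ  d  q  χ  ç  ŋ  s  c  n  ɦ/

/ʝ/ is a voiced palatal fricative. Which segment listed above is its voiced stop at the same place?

/ɟ/

The voiced stop at the same place is a voiced palatal stop — in this inventory, /ɟ/.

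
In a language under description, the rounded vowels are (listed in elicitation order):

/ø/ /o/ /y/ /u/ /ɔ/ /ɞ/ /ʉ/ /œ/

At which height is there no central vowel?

high-mid

Front: /y/ (high), /ø/ (high-mid), /œ/ (low-mid).
Central: /ʉ/ (high), /ɞ/ (low-mid).
Back: /u/ (high), /o/ (high-mid), /ɔ/ (low-mid).
Every height has a central member except high-mid, where /ɵ/ would be expected.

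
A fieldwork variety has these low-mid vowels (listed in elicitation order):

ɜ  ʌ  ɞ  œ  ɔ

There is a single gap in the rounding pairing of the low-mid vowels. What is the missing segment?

/ɛ/

backness          unrounded  rounded 
front             —         œ       
central           ɜ         ɞ       
back              ʌ         ɔ       
The front row has no unrounded member, so the gap is the front unrounded vowel /ɛ/.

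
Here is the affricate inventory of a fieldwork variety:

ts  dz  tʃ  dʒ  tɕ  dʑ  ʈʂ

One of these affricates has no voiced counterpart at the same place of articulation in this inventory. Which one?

Alveolar: /ts/ ~ /dz/
Postalveolar: /tʃ/ ~ /dʒ/
Alveolo-palatal: /tɕ/ ~ /dʑ/
Retroflex: only /ʈʂ/ (voiceless); no voiced partner.
So /ʈʂ/ is the unpaired segment.

/ʈʂ/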